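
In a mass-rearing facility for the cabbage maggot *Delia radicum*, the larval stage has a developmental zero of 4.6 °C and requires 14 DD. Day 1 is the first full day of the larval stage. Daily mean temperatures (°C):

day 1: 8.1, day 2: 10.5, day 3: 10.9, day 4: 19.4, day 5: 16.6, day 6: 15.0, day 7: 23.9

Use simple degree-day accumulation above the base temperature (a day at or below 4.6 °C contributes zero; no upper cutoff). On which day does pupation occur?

Daily DD above 4.6 °C: 3.5, 5.9, 6.3, 14.8, 12.0, 10.4, 19.3.
Cumulative: 3.5, 9.4, 15.7, 30.5, 42.5, 52.9, 72.2.
The total first reaches 14 DD on day 3.

day 3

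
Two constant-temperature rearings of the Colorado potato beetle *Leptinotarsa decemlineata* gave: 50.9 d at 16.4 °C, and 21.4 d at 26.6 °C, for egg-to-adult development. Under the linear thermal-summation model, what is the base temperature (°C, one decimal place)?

Linear rate model ⇒ the product D·(T − T_b) is constant across temperatures.
50.9·(16.4 − T_b) = 21.4·(26.6 − T_b)
T_b = (50.9·16.4 − 21.4·26.6) / (50.9 − 21.4) = 265.52 / 29.5 = 9.001 °C ≈ 9.0 °C.

9.0 °C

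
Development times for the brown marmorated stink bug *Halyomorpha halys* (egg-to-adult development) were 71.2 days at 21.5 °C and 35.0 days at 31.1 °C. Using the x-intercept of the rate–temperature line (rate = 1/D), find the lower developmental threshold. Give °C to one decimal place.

Under the model K = D·(T − T_b), so D₁·(T₁ − T_b) = D₂·(T₂ − T_b).
71.2·(21.5 − T_b) = 35.0·(31.1 − T_b)
T_b = (71.2·21.5 − 35.0·31.1) / (71.2 − 35.0) = 442.30 / 36.2 = 12.218 °C ≈ 12.2 °C.

12.2 °C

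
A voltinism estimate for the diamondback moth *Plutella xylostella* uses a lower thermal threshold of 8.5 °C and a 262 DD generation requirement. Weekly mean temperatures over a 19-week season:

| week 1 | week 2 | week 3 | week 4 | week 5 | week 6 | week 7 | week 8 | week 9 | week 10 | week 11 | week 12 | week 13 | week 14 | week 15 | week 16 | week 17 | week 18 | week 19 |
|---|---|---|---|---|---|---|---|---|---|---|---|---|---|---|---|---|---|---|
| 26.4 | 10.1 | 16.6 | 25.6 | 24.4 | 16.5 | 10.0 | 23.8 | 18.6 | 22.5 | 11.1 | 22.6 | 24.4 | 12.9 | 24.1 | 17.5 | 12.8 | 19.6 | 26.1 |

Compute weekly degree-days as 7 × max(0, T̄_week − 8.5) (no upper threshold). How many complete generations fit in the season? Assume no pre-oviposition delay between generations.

5 generations

Weekly DD (7 × max(0, T̄ − 8.5)): 125.3, 11.2, 56.7, 119.7, 111.3, 56.0, 10.5, 107.1, 70.7, 98.0, 18.2, 98.7, 111.3, 30.8, 109.2, 63.0, 30.1, 77.7, 123.2.
Season total = 1428.7 DD.
Complete generations = ⌊1428.7 / 262⌋ = 5.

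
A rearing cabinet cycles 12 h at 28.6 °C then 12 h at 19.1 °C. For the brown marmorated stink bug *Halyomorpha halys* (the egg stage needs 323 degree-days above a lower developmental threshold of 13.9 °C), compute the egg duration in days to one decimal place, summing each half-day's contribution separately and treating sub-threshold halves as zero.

32.5 days

Day half: max(0, 28.6 − 13.9) × 0.5 = 14.7 × 0.5 = 7.35 DD.
Night half: max(0, 19.1 − 13.9) × 0.5 = 5.2 × 0.5 = 2.60 DD.
Per 24 h: 9.95 DD/day.
Duration = 323 / 9.95 = 32.462 ≈ 32.5 days.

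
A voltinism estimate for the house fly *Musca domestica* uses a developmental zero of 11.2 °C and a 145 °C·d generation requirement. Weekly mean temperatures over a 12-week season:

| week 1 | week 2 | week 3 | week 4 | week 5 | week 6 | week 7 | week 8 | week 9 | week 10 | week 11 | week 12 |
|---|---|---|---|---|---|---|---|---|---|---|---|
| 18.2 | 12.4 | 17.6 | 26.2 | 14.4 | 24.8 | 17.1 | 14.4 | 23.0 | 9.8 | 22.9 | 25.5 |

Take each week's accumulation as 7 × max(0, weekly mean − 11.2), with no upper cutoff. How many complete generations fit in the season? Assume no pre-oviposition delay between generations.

4 generations

Weekly DD (7 × max(0, T̄ − 11.2)): 49.0, 8.4, 44.8, 105.0, 22.4, 95.2, 41.3, 22.4, 82.6, 0.0, 81.9, 100.1.
Season total = 653.1 DD.
Complete generations = ⌊653.1 / 145⌋ = 4.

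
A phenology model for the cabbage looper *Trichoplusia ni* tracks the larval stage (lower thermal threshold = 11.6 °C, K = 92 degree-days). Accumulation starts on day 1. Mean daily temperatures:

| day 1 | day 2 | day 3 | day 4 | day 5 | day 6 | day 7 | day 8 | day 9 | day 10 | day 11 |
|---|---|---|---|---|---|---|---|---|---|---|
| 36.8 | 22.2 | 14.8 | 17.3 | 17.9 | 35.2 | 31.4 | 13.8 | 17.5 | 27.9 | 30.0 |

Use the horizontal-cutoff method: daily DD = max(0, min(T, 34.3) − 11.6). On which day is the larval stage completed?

Daily DD above 11.6 °C (capped at 22.7): 22.7, 10.6, 3.2, 5.7, 6.3, 22.7, 19.8, 2.2, 5.9, 16.3, 18.4.
Cumulative: 22.7, 33.3, 36.5, 42.2, 48.5, 71.2, 91.0, 93.2, 99.1, 115.4, 133.8.
The total first reaches 92 DD on day 8.

day 8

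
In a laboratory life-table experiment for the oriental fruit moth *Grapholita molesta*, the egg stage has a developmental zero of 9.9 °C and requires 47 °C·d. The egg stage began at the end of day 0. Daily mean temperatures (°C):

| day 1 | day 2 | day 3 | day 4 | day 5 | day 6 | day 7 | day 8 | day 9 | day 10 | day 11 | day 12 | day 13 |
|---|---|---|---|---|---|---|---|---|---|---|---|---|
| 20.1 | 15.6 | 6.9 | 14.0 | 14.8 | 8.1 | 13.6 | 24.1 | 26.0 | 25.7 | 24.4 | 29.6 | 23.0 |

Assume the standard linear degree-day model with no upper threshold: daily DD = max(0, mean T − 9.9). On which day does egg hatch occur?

Daily DD above 9.9 °C: 10.2, 5.7, 0.0, 4.1, 4.9, 0.0, 3.7, 14.2, 16.1, 15.8, 14.5, 19.7, 13.1.
Cumulative: 10.2, 15.9, 15.9, 20.0, 24.9, 24.9, 28.6, 42.8, 58.9, 74.7, 89.2, 108.9, 122.0.
The total first reaches 47 DD on day 9.

day 9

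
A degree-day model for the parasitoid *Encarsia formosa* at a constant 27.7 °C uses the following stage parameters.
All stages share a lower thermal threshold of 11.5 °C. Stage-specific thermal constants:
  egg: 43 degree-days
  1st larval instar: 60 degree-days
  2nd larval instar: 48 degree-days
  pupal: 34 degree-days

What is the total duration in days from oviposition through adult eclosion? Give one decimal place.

Daily accumulation at 27.7 °C = 27.7 − 11.5 = 16.2 DD/day.
Total K = 43 + 60 + 48 + 34 = 185 DD.
Total duration = 185 / 16.2 = 11.420 ≈ 11.4 days.

11.4 days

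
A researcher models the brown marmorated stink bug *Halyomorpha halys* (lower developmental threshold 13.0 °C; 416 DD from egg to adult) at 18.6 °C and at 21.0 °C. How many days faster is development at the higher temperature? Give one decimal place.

22.3 days

At 18.6 °C: 416 / (18.6 − 13.0) = 416 / 5.6 = 74.286 d.
At 21.0 °C: 416 / (21.0 − 13.0) = 416 / 8.0 = 52.000 d.
Difference = |74.286 − 52.000| = 22.286 ≈ 22.3 days.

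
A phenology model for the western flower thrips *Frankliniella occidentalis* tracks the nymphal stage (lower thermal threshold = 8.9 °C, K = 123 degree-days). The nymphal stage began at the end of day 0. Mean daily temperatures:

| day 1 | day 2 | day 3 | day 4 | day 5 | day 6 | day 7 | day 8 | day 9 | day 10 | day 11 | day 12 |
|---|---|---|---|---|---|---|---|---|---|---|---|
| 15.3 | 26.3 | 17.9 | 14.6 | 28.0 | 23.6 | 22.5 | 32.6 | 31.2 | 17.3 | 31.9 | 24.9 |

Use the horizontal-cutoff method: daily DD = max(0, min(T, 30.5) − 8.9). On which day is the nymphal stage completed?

day 9

Daily DD above 8.9 °C (capped at 21.6): 6.4, 17.4, 9.0, 5.7, 19.1, 14.7, 13.6, 21.6, 21.6, 8.4, 21.6, 16.0.
Cumulative: 6.4, 23.8, 32.8, 38.5, 57.6, 72.3, 85.9, 107.5, 129.1, 137.5, 159.1, 175.1.
The total first reaches 123 DD on day 9.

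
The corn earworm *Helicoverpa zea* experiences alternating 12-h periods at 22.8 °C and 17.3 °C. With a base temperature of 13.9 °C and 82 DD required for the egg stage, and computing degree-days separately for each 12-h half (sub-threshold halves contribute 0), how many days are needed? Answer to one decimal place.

13.3 days

Day half: max(0, 22.8 − 13.9) × 0.5 = 8.9 × 0.5 = 4.45 DD.
Night half: max(0, 17.3 − 13.9) × 0.5 = 3.4 × 0.5 = 1.70 DD.
Per 24 h: 6.15 DD/day.
Duration = 82 / 6.15 = 13.333 ≈ 13.3 days.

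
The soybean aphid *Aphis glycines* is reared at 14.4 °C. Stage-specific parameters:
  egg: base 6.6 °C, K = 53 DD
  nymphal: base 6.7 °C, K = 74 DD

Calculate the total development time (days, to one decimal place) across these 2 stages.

16.4 days

egg: 53 / (14.4 − 6.6) = 53 / 7.8 = 6.795 d.
nymphal: 74 / (14.4 − 6.7) = 74 / 7.7 = 9.610 d.
Sum = 16.405 ≈ 16.4 days.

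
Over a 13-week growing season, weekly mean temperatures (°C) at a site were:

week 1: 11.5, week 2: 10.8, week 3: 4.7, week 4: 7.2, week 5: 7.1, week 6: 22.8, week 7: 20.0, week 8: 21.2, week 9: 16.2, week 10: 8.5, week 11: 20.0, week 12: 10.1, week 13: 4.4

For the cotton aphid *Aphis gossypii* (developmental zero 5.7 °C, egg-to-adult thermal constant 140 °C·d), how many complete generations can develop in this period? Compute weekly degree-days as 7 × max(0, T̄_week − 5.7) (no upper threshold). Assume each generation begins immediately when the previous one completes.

Weekly DD (7 × max(0, T̄ − 5.7)): 40.6, 35.7, 0.0, 10.5, 9.8, 119.7, 100.1, 108.5, 73.5, 19.6, 100.1, 30.8, 0.0.
Season total = 648.9 DD.
Complete generations = ⌊648.9 / 140⌋ = 4.

4 generations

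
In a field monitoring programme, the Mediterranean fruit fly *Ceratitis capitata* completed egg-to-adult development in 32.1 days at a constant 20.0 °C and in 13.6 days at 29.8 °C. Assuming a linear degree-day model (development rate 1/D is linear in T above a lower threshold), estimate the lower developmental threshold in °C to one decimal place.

Linear rate model ⇒ the product D·(T − T_b) is constant across temperatures.
32.1·(20.0 − T_b) = 13.6·(29.8 − T_b)
T_b = (32.1·20.0 − 13.6·29.8) / (32.1 − 13.6) = 236.72 / 18.5 = 12.796 °C ≈ 12.8 °C.

12.8 °C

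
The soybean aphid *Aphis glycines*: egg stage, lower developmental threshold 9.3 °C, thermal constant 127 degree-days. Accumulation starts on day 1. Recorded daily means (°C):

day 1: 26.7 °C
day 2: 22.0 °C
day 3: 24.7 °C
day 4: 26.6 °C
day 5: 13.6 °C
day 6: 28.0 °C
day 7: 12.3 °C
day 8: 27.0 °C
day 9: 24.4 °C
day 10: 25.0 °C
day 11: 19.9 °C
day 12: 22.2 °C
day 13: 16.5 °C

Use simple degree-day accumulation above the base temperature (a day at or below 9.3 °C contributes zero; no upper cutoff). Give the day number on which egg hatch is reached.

day 10

Daily DD above 9.3 °C: 17.4, 12.7, 15.4, 17.3, 4.3, 18.7, 3.0, 17.7, 15.1, 15.7, 10.6, 12.9, 7.2.
Cumulative: 17.4, 30.1, 45.5, 62.8, 67.1, 85.8, 88.8, 106.5, 121.6, 137.3, 147.9, 160.8, 168.0.
The total first reaches 127 DD on day 10.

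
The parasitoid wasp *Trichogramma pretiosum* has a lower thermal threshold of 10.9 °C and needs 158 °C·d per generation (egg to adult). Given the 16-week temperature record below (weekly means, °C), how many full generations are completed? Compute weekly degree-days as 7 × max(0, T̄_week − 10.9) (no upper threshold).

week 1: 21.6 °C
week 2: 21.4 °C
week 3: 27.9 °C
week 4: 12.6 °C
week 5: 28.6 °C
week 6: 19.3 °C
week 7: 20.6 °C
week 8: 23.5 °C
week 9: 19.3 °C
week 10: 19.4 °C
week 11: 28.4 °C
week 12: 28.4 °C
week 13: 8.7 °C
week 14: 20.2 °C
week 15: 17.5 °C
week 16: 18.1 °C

Weekly DD (7 × max(0, T̄ − 10.9)): 74.9, 73.5, 119.0, 11.9, 123.9, 58.8, 67.9, 88.2, 58.8, 59.5, 122.5, 122.5, 0.0, 65.1, 46.2, 50.4.
Season total = 1143.1 DD.
Complete generations = ⌊1143.1 / 158⌋ = 7.

7 generations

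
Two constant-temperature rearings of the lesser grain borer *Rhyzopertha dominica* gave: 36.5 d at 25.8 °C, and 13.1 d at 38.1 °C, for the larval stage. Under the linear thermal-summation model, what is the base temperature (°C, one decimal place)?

18.9 °C

Under the model K = D·(T − T_b), so D₁·(T₁ − T_b) = D₂·(T₂ − T_b).
36.5·(25.8 − T_b) = 13.1·(38.1 − T_b)
T_b = (36.5·25.8 − 13.1·38.1) / (36.5 − 13.1) = 442.59 / 23.4 = 18.914 °C ≈ 18.9 °C.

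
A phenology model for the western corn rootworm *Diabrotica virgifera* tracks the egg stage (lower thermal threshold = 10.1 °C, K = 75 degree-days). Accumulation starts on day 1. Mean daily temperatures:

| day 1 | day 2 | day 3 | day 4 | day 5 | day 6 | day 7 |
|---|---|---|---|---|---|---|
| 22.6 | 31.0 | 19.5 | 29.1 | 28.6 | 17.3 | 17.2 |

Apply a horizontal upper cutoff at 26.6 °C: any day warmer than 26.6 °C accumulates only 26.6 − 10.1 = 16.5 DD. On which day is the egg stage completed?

Daily DD above 10.1 °C (capped at 16.5): 12.5, 16.5, 9.4, 16.5, 16.5, 7.2, 7.1.
Cumulative: 12.5, 29.0, 38.4, 54.9, 71.4, 78.6, 85.7.
The total first reaches 75 DD on day 6.

day 6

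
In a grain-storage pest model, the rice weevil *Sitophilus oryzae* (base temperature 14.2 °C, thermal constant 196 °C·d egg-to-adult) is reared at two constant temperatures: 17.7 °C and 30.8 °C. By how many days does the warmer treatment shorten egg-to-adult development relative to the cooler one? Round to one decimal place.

44.2 days

At 17.7 °C: 196 / (17.7 − 14.2) = 196 / 3.5 = 56.000 d.
At 30.8 °C: 196 / (30.8 − 14.2) = 196 / 16.6 = 11.807 d.
Difference = |56.000 − 11.807| = 44.193 ≈ 44.2 days.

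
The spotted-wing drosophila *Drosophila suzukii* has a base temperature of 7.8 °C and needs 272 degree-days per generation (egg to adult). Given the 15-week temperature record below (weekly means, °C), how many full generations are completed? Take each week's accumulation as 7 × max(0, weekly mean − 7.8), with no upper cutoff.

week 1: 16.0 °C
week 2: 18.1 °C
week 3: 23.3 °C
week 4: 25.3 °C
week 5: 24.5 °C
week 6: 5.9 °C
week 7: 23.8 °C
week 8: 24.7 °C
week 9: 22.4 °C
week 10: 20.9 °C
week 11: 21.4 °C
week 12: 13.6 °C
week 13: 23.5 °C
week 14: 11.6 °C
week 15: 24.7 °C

Weekly DD (7 × max(0, T̄ − 7.8)): 57.4, 72.1, 108.5, 122.5, 116.9, 0.0, 112.0, 118.3, 102.2, 91.7, 95.2, 40.6, 109.9, 26.6, 118.3.
Season total = 1292.2 DD.
Complete generations = ⌊1292.2 / 272⌋ = 4.

4 generations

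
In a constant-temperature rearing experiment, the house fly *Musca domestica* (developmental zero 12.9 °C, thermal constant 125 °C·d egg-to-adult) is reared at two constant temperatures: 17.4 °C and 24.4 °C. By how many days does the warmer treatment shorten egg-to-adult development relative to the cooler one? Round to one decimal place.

At 17.4 °C: 125 / (17.4 − 12.9) = 125 / 4.5 = 27.778 d.
At 24.4 °C: 125 / (24.4 − 12.9) = 125 / 11.5 = 10.870 d.
Difference = |27.778 − 10.870| = 16.908 ≈ 16.9 days.

16.9 days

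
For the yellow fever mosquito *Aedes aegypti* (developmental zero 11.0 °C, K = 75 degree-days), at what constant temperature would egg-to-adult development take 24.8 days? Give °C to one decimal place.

Required daily accumulation = 75 / 24.8 = 3.024 DD/day.
T = T_base + 3.024 = 11.0 + 3.024 = 14.024 ≈ 14.0 °C.

14.0 °C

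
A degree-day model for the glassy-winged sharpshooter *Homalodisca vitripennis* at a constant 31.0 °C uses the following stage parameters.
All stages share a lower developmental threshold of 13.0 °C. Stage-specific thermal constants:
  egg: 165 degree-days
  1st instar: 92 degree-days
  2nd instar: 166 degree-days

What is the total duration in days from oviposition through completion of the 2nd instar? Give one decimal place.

23.5 days

Daily accumulation at 31.0 °C = 31.0 − 13.0 = 18.0 DD/day.
Total K = 165 + 92 + 166 = 423 DD.
Total duration = 423 / 18.0 = 23.500 ≈ 23.5 days.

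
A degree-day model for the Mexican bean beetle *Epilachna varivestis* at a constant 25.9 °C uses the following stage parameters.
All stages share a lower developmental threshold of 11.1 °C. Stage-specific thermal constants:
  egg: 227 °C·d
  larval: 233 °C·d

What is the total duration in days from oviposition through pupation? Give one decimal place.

Daily accumulation at 25.9 °C = 25.9 − 11.1 = 14.8 DD/day.
Total K = 227 + 233 = 460 DD.
Total duration = 460 / 14.8 = 31.081 ≈ 31.1 days.

31.1 days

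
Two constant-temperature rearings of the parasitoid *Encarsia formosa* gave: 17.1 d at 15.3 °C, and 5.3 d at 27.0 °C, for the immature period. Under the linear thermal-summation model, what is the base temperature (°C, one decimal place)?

10.0 °C

Equal thermal constants: D₁(T₁ − T_b) = D₂(T₂ − T_b).
17.1·(15.3 − T_b) = 5.3·(27.0 − T_b)
T_b = (17.1·15.3 − 5.3·27.0) / (17.1 − 5.3) = 118.53 / 11.8 = 10.045 °C ≈ 10.0 °C.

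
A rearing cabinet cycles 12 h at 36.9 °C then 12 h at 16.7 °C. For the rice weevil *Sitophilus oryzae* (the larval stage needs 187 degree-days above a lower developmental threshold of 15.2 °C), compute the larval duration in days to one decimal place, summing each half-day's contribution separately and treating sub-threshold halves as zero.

Day half: max(0, 36.9 − 15.2) × 0.5 = 21.7 × 0.5 = 10.85 DD.
Night half: max(0, 16.7 − 15.2) × 0.5 = 1.5 × 0.5 = 0.75 DD.
Per 24 h: 11.60 DD/day.
Duration = 187 / 11.60 = 16.121 ≈ 16.1 days.

16.1 days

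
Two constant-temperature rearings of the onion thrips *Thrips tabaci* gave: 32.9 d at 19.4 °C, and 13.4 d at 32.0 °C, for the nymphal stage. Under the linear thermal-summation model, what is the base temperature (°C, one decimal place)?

Under the model K = D·(T − T_b), so D₁·(T₁ − T_b) = D₂·(T₂ − T_b).
32.9·(19.4 − T_b) = 13.4·(32.0 − T_b)
T_b = (32.9·19.4 − 13.4·32.0) / (32.9 − 13.4) = 209.46 / 19.5 = 10.742 °C ≈ 10.7 °C.

10.7 °C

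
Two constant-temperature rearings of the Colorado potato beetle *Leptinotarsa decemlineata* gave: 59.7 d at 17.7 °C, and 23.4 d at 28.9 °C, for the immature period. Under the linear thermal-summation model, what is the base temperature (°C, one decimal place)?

Linear rate model ⇒ the product D·(T − T_b) is constant across temperatures.
59.7·(17.7 − T_b) = 23.4·(28.9 − T_b)
T_b = (59.7·17.7 − 23.4·28.9) / (59.7 − 23.4) = 380.43 / 36.3 = 10.480 °C ≈ 10.5 °C.

10.5 °C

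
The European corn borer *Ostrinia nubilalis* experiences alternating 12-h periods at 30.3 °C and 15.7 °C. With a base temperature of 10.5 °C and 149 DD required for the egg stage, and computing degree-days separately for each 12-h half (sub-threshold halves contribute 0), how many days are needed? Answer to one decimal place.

11.9 days

Day half: max(0, 30.3 − 10.5) × 0.5 = 19.8 × 0.5 = 9.90 DD.
Night half: max(0, 15.7 − 10.5) × 0.5 = 5.2 × 0.5 = 2.60 DD.
Per 24 h: 12.50 DD/day.
Duration = 149 / 12.50 = 11.920 ≈ 11.9 days.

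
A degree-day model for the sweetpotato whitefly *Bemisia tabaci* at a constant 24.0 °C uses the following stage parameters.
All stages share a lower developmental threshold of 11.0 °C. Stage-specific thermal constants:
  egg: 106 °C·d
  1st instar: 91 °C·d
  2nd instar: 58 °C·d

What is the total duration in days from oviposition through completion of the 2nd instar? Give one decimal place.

Daily accumulation at 24.0 °C = 24.0 − 11.0 = 13.0 DD/day.
Total K = 106 + 91 + 58 = 255 DD.
Total duration = 255 / 13.0 = 19.615 ≈ 19.6 days.

19.6 days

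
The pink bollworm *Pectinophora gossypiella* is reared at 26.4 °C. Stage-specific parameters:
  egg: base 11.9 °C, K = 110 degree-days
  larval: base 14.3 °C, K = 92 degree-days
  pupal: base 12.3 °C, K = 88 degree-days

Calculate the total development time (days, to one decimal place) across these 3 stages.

21.4 days

egg: 110 / (26.4 − 11.9) = 110 / 14.5 = 7.586 d.
larval: 92 / (26.4 − 14.3) = 92 / 12.1 = 7.603 d.
pupal: 88 / (26.4 − 12.3) = 88 / 14.1 = 6.241 d.
Sum = 21.431 ≈ 21.4 days.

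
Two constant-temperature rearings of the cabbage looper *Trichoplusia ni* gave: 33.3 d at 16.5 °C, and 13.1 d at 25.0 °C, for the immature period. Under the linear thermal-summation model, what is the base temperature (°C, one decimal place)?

11.0 °C

Under the model K = D·(T − T_b), so D₁·(T₁ − T_b) = D₂·(T₂ − T_b).
33.3·(16.5 − T_b) = 13.1·(25.0 − T_b)
T_b = (33.3·16.5 − 13.1·25.0) / (33.3 − 13.1) = 221.95 / 20.2 = 10.988 °C ≈ 11.0 °C.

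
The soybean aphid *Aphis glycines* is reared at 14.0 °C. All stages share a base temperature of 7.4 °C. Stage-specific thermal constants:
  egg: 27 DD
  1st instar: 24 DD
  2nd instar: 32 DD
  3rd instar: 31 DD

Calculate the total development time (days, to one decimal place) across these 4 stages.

Daily accumulation at 14.0 °C = 14.0 − 7.4 = 6.6 DD/day.
Total K = 27 + 24 + 32 + 31 = 114 DD.
Total duration = 114 / 6.6 = 17.273 ≈ 17.3 days.

17.3 days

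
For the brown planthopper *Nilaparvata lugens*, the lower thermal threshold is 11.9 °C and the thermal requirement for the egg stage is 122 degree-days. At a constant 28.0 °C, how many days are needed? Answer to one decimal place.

7.6 days

Daily accumulation = 28.0 − 11.9 = 16.1 DD/day.
Duration = 122 / 16.1 = 7.578 ≈ 7.6 days.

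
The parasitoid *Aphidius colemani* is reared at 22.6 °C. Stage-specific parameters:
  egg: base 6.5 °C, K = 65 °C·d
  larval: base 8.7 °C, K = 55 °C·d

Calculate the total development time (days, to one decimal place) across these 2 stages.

egg: 65 / (22.6 − 6.5) = 65 / 16.1 = 4.037 d.
larval: 55 / (22.6 − 8.7) = 55 / 13.9 = 3.957 d.
Sum = 7.994 ≈ 8.0 days.

8.0 days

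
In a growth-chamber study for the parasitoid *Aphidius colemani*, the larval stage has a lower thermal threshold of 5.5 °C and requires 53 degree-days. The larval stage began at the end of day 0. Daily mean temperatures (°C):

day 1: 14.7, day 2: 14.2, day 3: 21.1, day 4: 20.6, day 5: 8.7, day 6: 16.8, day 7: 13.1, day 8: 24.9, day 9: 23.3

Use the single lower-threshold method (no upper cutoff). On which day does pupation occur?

Daily DD above 5.5 °C: 9.2, 8.7, 15.6, 15.1, 3.2, 11.3, 7.6, 19.4, 17.8.
Cumulative: 9.2, 17.9, 33.5, 48.6, 51.8, 63.1, 70.7, 90.1, 107.9.
The total first reaches 53 DD on day 6.

day 6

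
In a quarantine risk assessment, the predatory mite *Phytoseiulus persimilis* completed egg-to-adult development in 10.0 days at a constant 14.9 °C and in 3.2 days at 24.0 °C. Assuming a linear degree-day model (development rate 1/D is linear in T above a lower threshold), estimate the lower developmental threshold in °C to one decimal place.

Equal thermal constants: D₁(T₁ − T_b) = D₂(T₂ − T_b).
10.0·(14.9 − T_b) = 3.2·(24.0 − T_b)
T_b = (10.0·14.9 − 3.2·24.0) / (10.0 − 3.2) = 72.20 / 6.8 = 10.618 °C ≈ 10.6 °C.

10.6 °C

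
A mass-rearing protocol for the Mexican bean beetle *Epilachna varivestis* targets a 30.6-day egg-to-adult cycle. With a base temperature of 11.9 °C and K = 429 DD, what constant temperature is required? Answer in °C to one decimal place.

Required daily accumulation = 429 / 30.6 = 14.020 DD/day.
T = T_base + 14.020 = 11.9 + 14.020 = 25.920 ≈ 25.9 °C.

25.9 °C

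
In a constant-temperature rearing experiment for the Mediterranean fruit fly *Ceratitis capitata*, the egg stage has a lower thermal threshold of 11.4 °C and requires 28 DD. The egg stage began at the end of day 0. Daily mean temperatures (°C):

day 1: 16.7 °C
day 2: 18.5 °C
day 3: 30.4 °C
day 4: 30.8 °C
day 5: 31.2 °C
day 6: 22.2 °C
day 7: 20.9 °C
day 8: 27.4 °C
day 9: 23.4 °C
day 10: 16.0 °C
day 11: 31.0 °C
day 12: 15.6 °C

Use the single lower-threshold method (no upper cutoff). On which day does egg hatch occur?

day 3

Daily DD above 11.4 °C: 5.3, 7.1, 19.0, 19.4, 19.8, 10.8, 9.5, 16.0, 12.0, 4.6, 19.6, 4.2.
Cumulative: 5.3, 12.4, 31.4, 50.8, 70.6, 81.4, 90.9, 106.9, 118.9, 123.5, 143.1, 147.3.
The total first reaches 28 DD on day 3.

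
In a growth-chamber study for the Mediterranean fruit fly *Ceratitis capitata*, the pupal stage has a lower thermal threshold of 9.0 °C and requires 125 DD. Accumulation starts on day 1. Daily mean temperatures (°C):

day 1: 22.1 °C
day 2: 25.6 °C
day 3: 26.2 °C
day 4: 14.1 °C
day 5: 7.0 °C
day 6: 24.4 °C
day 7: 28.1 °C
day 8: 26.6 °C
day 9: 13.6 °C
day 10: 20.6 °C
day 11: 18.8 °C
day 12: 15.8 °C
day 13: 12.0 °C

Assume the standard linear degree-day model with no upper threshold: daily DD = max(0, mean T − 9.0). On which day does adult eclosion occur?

Daily DD above 9.0 °C: 13.1, 16.6, 17.2, 5.1, 0.0, 15.4, 19.1, 17.6, 4.6, 11.6, 9.8, 6.8, 3.0.
Cumulative: 13.1, 29.7, 46.9, 52.0, 52.0, 67.4, 86.5, 104.1, 108.7, 120.3, 130.1, 136.9, 139.9.
The total first reaches 125 DD on day 11.

day 11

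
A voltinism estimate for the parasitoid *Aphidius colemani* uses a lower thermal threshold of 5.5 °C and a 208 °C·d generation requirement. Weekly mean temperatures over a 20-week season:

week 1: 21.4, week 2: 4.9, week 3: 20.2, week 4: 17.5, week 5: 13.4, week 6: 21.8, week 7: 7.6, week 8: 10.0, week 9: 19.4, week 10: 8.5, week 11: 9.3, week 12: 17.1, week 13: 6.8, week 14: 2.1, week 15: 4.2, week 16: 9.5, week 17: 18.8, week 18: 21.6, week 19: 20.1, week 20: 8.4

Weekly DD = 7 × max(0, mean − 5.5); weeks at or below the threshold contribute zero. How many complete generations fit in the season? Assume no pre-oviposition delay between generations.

Weekly DD (7 × max(0, T̄ − 5.5)): 111.3, 0.0, 102.9, 84.0, 55.3, 114.1, 14.7, 31.5, 97.3, 21.0, 26.6, 81.2, 9.1, 0.0, 0.0, 28.0, 93.1, 112.7, 102.2, 20.3.
Season total = 1105.3 DD.
Complete generations = ⌊1105.3 / 208⌋ = 5.

5 generations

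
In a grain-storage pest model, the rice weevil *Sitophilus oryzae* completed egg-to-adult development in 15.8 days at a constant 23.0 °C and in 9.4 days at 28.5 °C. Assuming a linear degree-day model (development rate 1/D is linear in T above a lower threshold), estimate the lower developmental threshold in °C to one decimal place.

Equal thermal constants: D₁(T₁ − T_b) = D₂(T₂ − T_b).
15.8·(23.0 − T_b) = 9.4·(28.5 − T_b)
T_b = (15.8·23.0 − 9.4·28.5) / (15.8 − 9.4) = 95.50 / 6.4 = 14.922 °C ≈ 14.9 °C.

14.9 °C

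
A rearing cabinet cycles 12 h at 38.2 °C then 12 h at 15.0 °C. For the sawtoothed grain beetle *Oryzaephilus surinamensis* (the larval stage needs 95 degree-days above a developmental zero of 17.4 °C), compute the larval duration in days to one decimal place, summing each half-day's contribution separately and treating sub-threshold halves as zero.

9.1 days

Day half: max(0, 38.2 − 17.4) × 0.5 = 20.8 × 0.5 = 10.40 DD.
Night half: max(0, 15.0 − 17.4) × 0.5 = 0.0 × 0.5 = 0.00 DD.
Per 24 h: 10.40 DD/day.
Duration = 95 / 10.40 = 9.135 ≈ 9.1 days.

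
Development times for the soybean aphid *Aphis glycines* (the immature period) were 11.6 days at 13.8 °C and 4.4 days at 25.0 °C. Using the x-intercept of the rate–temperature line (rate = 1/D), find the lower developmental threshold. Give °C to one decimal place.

7.0 °C

Under the model K = D·(T − T_b), so D₁·(T₁ − T_b) = D₂·(T₂ − T_b).
11.6·(13.8 − T_b) = 4.4·(25.0 − T_b)
T_b = (11.6·13.8 − 4.4·25.0) / (11.6 − 4.4) = 50.08 / 7.2 = 6.956 °C ≈ 7.0 °C.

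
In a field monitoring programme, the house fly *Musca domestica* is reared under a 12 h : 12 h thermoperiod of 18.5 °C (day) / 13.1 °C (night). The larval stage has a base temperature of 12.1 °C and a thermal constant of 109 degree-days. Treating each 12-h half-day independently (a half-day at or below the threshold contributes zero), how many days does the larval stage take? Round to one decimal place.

29.5 days

Day half: max(0, 18.5 − 12.1) × 0.5 = 6.4 × 0.5 = 3.20 DD.
Night half: max(0, 13.1 − 12.1) × 0.5 = 1.0 × 0.5 = 0.50 DD.
Per 24 h: 3.70 DD/day.
Duration = 109 / 3.70 = 29.459 ≈ 29.5 days.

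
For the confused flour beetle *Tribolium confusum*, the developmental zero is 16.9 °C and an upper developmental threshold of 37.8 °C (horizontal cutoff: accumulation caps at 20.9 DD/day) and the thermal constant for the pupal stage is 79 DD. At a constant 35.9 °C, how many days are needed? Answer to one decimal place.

Daily accumulation = 35.9 − 16.9 = 19.0 DD/day.
Duration = 79 / 19.0 = 4.158 ≈ 4.2 days.

4.2 days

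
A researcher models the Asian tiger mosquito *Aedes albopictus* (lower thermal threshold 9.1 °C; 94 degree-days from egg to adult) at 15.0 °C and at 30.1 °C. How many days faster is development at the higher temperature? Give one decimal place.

At 15.0 °C: 94 / (15.0 − 9.1) = 94 / 5.9 = 15.932 d.
At 30.1 °C: 94 / (30.1 − 9.1) = 94 / 21.0 = 4.476 d.
Difference = |15.932 − 4.476| = 11.456 ≈ 11.5 days.

11.5 days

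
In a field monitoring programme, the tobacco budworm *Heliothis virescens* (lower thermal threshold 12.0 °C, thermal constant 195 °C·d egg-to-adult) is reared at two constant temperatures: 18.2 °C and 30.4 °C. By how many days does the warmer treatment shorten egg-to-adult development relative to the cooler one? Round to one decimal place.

20.9 days

At 18.2 °C: 195 / (18.2 − 12.0) = 195 / 6.2 = 31.452 d.
At 30.4 °C: 195 / (30.4 − 12.0) = 195 / 18.4 = 10.598 d.
Difference = |31.452 − 10.598| = 20.854 ≈ 20.9 days.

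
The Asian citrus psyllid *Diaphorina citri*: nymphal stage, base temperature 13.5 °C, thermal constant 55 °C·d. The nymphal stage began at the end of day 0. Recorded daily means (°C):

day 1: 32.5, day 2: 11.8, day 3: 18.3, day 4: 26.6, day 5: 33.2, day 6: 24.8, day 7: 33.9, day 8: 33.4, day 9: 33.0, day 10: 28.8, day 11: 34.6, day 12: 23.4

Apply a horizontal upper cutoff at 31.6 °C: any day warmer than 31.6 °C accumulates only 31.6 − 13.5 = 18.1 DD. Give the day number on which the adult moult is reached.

day 6

Daily DD above 13.5 °C (capped at 18.1): 18.1, 0.0, 4.8, 13.1, 18.1, 11.3, 18.1, 18.1, 18.1, 15.3, 18.1, 9.9.
Cumulative: 18.1, 18.1, 22.9, 36.0, 54.1, 65.4, 83.5, 101.6, 119.7, 135.0, 153.1, 163.0.
The total first reaches 55 DD on day 6.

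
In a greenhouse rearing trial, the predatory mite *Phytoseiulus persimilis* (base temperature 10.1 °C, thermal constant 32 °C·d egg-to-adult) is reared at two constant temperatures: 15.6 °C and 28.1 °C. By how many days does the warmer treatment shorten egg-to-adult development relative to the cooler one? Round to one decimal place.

4.0 days

At 15.6 °C: 32 / (15.6 − 10.1) = 32 / 5.5 = 5.818 d.
At 28.1 °C: 32 / (28.1 − 10.1) = 32 / 18.0 = 1.778 d.
Difference = |5.818 − 1.778| = 4.040 ≈ 4.0 days.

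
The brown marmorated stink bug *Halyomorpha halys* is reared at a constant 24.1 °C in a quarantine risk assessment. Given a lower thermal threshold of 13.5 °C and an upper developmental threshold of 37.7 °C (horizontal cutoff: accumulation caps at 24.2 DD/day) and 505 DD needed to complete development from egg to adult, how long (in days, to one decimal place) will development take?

Daily accumulation = 24.1 − 13.5 = 10.6 DD/day.
Duration = 505 / 10.6 = 47.642 ≈ 47.6 days.

47.6 days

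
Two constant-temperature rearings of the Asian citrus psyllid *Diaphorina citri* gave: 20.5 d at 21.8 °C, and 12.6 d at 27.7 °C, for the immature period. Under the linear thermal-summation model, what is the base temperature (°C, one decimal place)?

Equal thermal constants: D₁(T₁ − T_b) = D₂(T₂ − T_b).
20.5·(21.8 − T_b) = 12.6·(27.7 − T_b)
T_b = (20.5·21.8 − 12.6·27.7) / (20.5 − 12.6) = 97.88 / 7.9 = 12.390 °C ≈ 12.4 °C.

12.4 °C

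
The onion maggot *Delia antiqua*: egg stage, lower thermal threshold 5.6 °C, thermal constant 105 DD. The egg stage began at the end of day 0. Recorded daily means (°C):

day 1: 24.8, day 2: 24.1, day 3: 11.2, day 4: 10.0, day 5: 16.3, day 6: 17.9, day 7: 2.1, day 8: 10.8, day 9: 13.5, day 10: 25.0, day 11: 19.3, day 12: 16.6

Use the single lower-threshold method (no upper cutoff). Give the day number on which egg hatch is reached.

Daily DD above 5.6 °C: 19.2, 18.5, 5.6, 4.4, 10.7, 12.3, 0.0, 5.2, 7.9, 19.4, 13.7, 11.0.
Cumulative: 19.2, 37.7, 43.3, 47.7, 58.4, 70.7, 70.7, 75.9, 83.8, 103.2, 116.9, 127.9.
The total first reaches 105 DD on day 11.

day 11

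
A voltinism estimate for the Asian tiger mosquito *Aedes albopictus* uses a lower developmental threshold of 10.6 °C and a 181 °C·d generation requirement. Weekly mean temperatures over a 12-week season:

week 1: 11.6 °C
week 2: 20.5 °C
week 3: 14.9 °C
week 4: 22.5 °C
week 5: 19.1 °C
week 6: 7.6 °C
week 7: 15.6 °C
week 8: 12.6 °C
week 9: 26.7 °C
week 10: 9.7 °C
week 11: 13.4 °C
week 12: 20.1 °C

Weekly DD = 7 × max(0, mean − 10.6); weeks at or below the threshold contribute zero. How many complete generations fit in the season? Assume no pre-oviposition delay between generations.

2 generations

Weekly DD (7 × max(0, T̄ − 10.6)): 7.0, 69.3, 30.1, 83.3, 59.5, 0.0, 35.0, 14.0, 112.7, 0.0, 19.6, 66.5.
Season total = 497.0 DD.
Complete generations = ⌊497.0 / 181⌋ = 2.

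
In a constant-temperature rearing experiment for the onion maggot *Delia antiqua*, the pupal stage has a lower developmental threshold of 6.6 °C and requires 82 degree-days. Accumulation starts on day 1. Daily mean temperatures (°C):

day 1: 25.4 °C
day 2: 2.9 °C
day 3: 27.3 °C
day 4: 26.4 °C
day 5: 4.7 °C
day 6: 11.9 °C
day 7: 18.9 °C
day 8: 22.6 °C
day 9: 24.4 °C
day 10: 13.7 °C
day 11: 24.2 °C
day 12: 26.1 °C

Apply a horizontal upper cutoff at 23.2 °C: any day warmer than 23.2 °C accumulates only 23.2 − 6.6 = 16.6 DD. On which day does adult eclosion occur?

day 8

Daily DD above 6.6 °C (capped at 16.6): 16.6, 0.0, 16.6, 16.6, 0.0, 5.3, 12.3, 16.0, 16.6, 7.1, 16.6, 16.6.
Cumulative: 16.6, 16.6, 33.2, 49.8, 49.8, 55.1, 67.4, 83.4, 100.0, 107.1, 123.7, 140.3.
The total first reaches 82 DD on day 8.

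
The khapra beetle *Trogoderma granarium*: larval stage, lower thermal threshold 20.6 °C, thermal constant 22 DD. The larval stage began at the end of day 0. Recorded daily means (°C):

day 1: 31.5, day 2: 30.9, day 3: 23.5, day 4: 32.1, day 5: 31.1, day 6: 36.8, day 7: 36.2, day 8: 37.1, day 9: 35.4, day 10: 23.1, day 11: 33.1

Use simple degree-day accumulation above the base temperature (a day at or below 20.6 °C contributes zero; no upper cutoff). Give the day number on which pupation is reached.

Daily DD above 20.6 °C: 10.9, 10.3, 2.9, 11.5, 10.5, 16.2, 15.6, 16.5, 14.8, 2.5, 12.5.
Cumulative: 10.9, 21.2, 24.1, 35.6, 46.1, 62.3, 77.9, 94.4, 109.2, 111.7, 124.2.
The total first reaches 22 DD on day 3.

day 3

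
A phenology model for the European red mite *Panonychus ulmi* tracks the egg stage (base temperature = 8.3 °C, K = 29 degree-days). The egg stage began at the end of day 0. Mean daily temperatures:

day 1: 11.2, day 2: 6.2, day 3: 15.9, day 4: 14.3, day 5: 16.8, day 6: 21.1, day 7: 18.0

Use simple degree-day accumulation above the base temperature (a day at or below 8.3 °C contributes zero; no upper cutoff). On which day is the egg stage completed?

day 6

Daily DD above 8.3 °C: 2.9, 0.0, 7.6, 6.0, 8.5, 12.8, 9.7.
Cumulative: 2.9, 2.9, 10.5, 16.5, 25.0, 37.8, 47.5.
The total first reaches 29 DD on day 6.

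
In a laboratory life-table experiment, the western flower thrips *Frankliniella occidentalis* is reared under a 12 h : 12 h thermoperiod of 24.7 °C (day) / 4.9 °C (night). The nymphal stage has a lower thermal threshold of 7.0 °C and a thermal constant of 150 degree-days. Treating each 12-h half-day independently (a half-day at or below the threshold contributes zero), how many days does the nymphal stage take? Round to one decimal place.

Day half: max(0, 24.7 − 7.0) × 0.5 = 17.7 × 0.5 = 8.85 DD.
Night half: max(0, 4.9 − 7.0) × 0.5 = 0.0 × 0.5 = 0.00 DD.
Per 24 h: 8.85 DD/day.
Duration = 150 / 8.85 = 16.949 ≈ 16.9 days.

16.9 days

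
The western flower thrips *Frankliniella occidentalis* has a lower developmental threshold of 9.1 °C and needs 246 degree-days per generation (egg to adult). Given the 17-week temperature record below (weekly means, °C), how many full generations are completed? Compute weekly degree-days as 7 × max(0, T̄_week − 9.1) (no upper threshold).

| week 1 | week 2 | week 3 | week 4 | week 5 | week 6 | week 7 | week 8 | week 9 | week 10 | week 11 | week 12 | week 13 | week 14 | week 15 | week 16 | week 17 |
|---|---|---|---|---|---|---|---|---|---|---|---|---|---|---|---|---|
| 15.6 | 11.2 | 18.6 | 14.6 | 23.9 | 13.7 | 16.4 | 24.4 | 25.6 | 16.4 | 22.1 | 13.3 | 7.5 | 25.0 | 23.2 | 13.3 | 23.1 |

Weekly DD (7 × max(0, T̄ − 9.1)): 45.5, 14.7, 66.5, 38.5, 103.6, 32.2, 51.1, 107.1, 115.5, 51.1, 91.0, 29.4, 0.0, 111.3, 98.7, 29.4, 98.0.
Season total = 1083.6 DD.
Complete generations = ⌊1083.6 / 246⌋ = 4.

4 generations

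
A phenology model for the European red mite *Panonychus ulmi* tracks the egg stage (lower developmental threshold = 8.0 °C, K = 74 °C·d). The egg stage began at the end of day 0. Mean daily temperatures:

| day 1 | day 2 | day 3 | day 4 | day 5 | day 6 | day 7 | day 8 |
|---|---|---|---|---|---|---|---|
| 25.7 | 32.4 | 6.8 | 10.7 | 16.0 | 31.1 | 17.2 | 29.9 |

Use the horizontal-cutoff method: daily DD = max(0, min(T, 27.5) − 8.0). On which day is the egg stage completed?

Daily DD above 8.0 °C (capped at 19.5): 17.7, 19.5, 0.0, 2.7, 8.0, 19.5, 9.2, 19.5.
Cumulative: 17.7, 37.2, 37.2, 39.9, 47.9, 67.4, 76.6, 96.1.
The total first reaches 74 DD on day 7.

day 7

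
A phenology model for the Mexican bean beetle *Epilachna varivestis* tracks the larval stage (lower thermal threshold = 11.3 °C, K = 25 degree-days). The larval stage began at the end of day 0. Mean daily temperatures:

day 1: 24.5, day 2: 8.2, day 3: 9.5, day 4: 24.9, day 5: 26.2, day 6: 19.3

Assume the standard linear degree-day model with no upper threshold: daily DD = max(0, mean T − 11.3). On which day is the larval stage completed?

Daily DD above 11.3 °C: 13.2, 0.0, 0.0, 13.6, 14.9, 8.0.
Cumulative: 13.2, 13.2, 13.2, 26.8, 41.7, 49.7.
The total first reaches 25 DD on day 4.

day 4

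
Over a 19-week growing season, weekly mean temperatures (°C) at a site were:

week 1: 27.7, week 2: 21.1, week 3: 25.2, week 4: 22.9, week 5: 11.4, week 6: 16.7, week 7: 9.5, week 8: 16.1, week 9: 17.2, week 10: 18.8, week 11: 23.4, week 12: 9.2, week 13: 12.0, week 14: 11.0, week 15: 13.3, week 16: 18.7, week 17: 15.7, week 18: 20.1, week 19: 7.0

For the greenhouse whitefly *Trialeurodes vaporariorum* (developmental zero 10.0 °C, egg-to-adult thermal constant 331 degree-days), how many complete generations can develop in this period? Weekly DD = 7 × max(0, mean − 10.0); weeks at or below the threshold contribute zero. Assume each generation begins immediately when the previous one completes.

Weekly DD (7 × max(0, T̄ − 10.0)): 123.9, 77.7, 106.4, 90.3, 9.8, 46.9, 0.0, 42.7, 50.4, 61.6, 93.8, 0.0, 14.0, 7.0, 23.1, 60.9, 39.9, 70.7, 0.0.
Season total = 919.1 DD.
Complete generations = ⌊919.1 / 331⌋ = 2.

2 generations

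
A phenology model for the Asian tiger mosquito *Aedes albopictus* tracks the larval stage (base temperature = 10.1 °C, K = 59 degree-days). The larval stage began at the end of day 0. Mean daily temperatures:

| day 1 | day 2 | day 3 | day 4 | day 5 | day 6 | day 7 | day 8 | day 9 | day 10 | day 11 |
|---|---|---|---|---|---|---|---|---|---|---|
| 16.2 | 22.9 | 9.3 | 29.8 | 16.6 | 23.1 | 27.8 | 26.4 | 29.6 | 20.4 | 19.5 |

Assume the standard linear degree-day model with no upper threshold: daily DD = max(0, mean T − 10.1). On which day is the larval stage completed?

day 7

Daily DD above 10.1 °C: 6.1, 12.8, 0.0, 19.7, 6.5, 13.0, 17.7, 16.3, 19.5, 10.3, 9.4.
Cumulative: 6.1, 18.9, 18.9, 38.6, 45.1, 58.1, 75.8, 92.1, 111.6, 121.9, 131.3.
The total first reaches 59 DD on day 7.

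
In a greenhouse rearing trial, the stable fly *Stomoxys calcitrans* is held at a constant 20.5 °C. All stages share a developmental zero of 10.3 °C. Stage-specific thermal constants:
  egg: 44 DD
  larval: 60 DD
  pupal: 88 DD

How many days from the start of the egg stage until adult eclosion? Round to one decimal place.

Daily accumulation at 20.5 °C = 20.5 − 10.3 = 10.2 DD/day.
Total K = 44 + 60 + 88 = 192 DD.
Total duration = 192 / 10.2 = 18.824 ≈ 18.8 days.

18.8 days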